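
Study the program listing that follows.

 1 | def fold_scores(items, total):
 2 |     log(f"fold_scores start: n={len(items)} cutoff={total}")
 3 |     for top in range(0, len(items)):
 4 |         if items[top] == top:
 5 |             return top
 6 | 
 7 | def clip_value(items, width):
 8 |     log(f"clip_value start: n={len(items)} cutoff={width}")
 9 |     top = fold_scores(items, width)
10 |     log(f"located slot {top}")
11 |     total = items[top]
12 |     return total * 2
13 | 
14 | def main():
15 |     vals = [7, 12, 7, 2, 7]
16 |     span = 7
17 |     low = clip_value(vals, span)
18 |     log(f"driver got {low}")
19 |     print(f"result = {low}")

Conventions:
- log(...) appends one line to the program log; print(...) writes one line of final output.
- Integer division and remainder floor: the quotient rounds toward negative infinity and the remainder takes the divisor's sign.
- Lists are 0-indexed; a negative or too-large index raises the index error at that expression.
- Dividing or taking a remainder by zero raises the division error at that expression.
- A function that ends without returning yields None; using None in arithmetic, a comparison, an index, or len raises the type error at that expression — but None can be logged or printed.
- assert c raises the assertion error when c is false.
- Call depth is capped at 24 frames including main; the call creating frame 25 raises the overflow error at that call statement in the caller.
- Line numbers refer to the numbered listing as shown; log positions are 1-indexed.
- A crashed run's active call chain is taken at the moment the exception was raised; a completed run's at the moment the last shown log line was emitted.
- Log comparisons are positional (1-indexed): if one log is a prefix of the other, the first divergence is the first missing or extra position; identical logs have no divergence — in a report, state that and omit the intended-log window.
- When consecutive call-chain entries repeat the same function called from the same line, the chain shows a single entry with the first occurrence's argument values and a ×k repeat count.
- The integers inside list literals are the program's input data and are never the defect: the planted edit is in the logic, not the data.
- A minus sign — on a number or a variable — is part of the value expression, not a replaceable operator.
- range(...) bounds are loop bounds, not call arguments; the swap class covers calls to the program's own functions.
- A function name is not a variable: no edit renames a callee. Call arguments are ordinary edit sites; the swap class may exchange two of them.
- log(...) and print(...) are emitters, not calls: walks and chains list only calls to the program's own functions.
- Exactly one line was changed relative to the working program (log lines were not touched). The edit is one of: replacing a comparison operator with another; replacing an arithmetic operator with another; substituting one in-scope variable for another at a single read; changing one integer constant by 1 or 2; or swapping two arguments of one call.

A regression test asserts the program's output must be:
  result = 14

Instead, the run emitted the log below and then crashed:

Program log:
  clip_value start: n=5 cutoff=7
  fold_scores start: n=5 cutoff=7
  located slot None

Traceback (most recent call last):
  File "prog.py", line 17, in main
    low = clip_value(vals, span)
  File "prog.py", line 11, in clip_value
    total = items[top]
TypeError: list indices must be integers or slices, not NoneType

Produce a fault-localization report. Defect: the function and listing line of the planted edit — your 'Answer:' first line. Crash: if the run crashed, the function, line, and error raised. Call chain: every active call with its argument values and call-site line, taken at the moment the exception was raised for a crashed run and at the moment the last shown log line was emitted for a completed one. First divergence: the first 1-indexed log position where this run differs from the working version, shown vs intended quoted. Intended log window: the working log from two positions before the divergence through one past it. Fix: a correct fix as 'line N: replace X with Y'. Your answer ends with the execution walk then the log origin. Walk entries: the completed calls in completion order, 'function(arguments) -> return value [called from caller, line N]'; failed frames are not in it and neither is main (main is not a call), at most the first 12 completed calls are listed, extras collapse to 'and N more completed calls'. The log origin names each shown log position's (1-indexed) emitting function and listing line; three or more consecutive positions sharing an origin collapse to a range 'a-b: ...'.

Answer: the defect is in fold_scores at line 4.
Core observation: At log position 3 the runs split — shown 'located slot None', but the working version logs 'located slot 0'.
Crash: clip_value, line 11, TypeError.
Call chain: main -> clip_value([7, 12, 7, 2, 7], 7) (called at line 17).
First divergence: at position 3 the run shows 'located slot None' where the working version logs 'located slot 0'.
Intended log window:
  1: clip_value start: n=5 cutoff=7
  2: fold_scores start: n=5 cutoff=7
  3: located slot 0
  4: driver got 14
Execution walk:
  fold_scores([7, 12, 7, 2, 7], 7) -> None  [called from clip_value, line 9]
Origin of each log line:
  1 — clip_value, line 8
  2 — fold_scores, line 2
  3 — clip_value, line 10
A correct fix: line 4: replace `items[top] == top` with `items[top] == total`.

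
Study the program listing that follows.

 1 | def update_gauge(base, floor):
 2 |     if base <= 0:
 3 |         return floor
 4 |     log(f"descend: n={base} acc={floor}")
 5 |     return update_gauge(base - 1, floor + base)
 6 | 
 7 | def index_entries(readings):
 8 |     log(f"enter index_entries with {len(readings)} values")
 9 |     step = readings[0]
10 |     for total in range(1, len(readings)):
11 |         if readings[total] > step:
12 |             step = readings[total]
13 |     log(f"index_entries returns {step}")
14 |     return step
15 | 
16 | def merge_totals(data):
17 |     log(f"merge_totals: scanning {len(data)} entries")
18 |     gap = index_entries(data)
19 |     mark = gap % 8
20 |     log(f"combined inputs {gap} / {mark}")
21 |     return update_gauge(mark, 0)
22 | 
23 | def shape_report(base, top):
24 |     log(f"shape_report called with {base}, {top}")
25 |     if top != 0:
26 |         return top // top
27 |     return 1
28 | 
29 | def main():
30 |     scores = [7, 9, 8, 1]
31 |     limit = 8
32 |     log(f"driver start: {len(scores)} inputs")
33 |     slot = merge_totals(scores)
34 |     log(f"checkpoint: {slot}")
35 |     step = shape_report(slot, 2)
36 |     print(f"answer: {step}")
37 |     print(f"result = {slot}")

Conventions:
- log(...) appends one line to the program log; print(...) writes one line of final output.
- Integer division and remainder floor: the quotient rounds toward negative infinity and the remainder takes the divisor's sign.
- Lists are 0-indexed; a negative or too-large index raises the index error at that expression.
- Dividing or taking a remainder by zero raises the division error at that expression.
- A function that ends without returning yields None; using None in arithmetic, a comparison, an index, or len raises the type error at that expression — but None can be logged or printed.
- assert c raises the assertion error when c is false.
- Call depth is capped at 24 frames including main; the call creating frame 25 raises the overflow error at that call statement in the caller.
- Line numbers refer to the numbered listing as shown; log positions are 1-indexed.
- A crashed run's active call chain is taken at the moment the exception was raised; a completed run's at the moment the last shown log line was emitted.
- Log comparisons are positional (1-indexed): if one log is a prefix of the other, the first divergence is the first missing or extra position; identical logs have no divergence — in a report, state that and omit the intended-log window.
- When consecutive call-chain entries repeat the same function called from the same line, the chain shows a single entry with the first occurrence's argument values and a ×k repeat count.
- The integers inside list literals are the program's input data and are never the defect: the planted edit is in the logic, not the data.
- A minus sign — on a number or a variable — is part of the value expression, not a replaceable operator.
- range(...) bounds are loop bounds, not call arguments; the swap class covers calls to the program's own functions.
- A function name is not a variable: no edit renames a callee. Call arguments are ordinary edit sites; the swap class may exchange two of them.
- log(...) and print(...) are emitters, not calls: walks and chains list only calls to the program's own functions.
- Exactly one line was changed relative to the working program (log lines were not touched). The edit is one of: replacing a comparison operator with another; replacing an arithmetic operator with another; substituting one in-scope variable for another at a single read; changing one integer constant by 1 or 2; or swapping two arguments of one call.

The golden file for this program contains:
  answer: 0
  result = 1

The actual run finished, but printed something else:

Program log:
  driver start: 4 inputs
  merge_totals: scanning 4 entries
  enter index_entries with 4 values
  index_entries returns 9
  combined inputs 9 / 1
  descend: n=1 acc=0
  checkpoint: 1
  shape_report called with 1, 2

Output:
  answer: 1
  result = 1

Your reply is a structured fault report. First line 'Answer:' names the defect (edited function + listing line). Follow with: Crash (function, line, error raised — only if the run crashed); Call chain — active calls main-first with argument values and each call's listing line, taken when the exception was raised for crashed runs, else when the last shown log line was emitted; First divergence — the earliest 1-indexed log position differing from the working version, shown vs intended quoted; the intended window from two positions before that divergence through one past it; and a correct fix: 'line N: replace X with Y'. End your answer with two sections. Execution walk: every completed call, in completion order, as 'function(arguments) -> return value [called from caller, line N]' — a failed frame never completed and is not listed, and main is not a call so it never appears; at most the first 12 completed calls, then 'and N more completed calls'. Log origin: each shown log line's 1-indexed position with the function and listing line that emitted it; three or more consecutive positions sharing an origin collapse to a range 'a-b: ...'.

Answer: the defect is in shape_report at line 26.
Core observation: The two runs log identically and part ways only at the printed values.
Call chain: main -> shape_report(1, 2) (called at line 35).
First divergence: none (the log streams are identical).
Execution walk:
  index_entries([7, 9, 8, 1]) -> 9  [called from merge_totals, line 18]
  update_gauge(0, 1) -> 1  [called from update_gauge, line 5]
  update_gauge(1, 0) -> 1  [called from merge_totals, line 21]
  merge_totals([7, 9, 8, 1]) -> 1  [called from main, line 33]
  shape_report(1, 2) -> 1  [called from main, line 35]
Log origin:
  1: emitted by main (line 32)
  2: emitted by merge_totals (line 17)
  3: emitted by index_entries (line 8)
  4: emitted by index_entries (line 13)
  5: emitted by merge_totals (line 20)
  6: emitted by update_gauge (line 4)
  7: emitted by main (line 34)
  8: emitted by shape_report (line 24)
A correct fix: line 26: replace `top // top` with `base // top`.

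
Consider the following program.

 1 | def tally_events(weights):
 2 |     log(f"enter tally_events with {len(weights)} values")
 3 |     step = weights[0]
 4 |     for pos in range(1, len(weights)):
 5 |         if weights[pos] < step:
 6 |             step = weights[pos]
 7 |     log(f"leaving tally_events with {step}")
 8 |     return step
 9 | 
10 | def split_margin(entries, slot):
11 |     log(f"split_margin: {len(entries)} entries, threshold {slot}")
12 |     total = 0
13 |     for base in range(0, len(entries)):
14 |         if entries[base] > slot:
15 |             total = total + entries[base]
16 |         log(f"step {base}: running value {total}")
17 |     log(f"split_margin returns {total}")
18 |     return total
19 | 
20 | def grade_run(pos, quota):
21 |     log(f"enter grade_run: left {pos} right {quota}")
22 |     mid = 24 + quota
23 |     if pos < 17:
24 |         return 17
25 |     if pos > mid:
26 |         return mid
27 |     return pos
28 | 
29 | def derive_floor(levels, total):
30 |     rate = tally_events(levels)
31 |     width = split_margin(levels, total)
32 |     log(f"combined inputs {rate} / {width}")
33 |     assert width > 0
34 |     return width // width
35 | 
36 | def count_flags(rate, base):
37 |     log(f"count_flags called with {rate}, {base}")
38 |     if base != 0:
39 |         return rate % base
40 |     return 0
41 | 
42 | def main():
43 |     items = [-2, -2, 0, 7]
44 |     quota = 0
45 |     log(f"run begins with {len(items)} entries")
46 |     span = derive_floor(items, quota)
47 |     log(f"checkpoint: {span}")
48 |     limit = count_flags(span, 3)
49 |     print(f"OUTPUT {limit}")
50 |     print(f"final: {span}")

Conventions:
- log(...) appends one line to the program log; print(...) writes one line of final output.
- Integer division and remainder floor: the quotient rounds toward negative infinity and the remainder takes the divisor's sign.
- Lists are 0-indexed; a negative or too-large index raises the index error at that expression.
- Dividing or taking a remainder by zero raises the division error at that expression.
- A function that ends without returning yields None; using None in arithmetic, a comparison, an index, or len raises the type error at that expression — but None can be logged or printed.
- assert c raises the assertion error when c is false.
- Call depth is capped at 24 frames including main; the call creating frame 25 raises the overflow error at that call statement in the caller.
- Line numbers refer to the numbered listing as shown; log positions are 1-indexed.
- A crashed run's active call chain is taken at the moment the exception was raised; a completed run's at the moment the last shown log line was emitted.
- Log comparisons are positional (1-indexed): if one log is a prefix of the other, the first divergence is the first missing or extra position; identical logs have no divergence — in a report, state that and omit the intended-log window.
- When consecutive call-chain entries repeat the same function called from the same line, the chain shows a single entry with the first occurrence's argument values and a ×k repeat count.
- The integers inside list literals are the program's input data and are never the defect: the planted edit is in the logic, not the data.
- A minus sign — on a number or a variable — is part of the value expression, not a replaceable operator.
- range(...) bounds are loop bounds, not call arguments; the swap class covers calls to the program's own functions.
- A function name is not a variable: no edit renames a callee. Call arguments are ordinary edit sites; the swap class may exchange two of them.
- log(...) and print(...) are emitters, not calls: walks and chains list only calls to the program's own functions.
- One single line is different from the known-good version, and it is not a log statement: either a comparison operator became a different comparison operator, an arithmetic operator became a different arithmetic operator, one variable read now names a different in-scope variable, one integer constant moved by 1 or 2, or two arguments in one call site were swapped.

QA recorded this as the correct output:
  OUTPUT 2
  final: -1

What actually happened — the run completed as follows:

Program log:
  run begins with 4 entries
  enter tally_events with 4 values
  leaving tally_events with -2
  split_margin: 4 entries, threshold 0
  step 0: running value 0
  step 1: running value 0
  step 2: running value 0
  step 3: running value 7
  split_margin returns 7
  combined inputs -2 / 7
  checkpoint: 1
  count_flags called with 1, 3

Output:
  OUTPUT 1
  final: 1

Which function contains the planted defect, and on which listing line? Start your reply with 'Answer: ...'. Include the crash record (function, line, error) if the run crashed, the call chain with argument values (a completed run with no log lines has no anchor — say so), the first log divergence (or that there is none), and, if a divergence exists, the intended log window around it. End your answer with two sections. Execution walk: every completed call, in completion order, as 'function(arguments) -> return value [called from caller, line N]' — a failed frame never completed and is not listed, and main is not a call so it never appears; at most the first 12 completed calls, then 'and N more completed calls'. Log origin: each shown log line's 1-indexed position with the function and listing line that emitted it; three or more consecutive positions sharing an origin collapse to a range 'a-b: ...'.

Answer: the defect is in derive_floor at line 34.
Key fact: The log first diverges at position 11: the faulty run prints 'checkpoint: 1' where the working version prints 'checkpoint: -1'.
Call chain: main -> count_flags(1, 3) (called at line 48).
First divergence: position 11; shown 'checkpoint: 1' vs intended 'checkpoint: -1'.
Intended log window:
  9: split_margin returns 7
  10: combined inputs -2 / 7
  11: checkpoint: -1
  12: count_flags called with -1, 3
Execution walk:
  tally_events([-2, -2, 0, 7]) -> -2  [called from derive_floor, line 30]
  split_margin([-2, -2, 0, 7], 0) -> 7  [called from derive_floor, line 31]
  derive_floor([-2, -2, 0, 7], 0) -> 1  [called from main, line 46]
  count_flags(1, 3) -> 1  [called from main, line 48]
Log origin:
  1 — main, line 45
  2 — tally_events, line 2
  3 — tally_events, line 7
  4 — split_margin, line 11
  5-8 — split_margin, line 16
  9 — split_margin, line 17
  10 — derive_floor, line 32
  11 — main, line 47
  12 — count_flags, line 37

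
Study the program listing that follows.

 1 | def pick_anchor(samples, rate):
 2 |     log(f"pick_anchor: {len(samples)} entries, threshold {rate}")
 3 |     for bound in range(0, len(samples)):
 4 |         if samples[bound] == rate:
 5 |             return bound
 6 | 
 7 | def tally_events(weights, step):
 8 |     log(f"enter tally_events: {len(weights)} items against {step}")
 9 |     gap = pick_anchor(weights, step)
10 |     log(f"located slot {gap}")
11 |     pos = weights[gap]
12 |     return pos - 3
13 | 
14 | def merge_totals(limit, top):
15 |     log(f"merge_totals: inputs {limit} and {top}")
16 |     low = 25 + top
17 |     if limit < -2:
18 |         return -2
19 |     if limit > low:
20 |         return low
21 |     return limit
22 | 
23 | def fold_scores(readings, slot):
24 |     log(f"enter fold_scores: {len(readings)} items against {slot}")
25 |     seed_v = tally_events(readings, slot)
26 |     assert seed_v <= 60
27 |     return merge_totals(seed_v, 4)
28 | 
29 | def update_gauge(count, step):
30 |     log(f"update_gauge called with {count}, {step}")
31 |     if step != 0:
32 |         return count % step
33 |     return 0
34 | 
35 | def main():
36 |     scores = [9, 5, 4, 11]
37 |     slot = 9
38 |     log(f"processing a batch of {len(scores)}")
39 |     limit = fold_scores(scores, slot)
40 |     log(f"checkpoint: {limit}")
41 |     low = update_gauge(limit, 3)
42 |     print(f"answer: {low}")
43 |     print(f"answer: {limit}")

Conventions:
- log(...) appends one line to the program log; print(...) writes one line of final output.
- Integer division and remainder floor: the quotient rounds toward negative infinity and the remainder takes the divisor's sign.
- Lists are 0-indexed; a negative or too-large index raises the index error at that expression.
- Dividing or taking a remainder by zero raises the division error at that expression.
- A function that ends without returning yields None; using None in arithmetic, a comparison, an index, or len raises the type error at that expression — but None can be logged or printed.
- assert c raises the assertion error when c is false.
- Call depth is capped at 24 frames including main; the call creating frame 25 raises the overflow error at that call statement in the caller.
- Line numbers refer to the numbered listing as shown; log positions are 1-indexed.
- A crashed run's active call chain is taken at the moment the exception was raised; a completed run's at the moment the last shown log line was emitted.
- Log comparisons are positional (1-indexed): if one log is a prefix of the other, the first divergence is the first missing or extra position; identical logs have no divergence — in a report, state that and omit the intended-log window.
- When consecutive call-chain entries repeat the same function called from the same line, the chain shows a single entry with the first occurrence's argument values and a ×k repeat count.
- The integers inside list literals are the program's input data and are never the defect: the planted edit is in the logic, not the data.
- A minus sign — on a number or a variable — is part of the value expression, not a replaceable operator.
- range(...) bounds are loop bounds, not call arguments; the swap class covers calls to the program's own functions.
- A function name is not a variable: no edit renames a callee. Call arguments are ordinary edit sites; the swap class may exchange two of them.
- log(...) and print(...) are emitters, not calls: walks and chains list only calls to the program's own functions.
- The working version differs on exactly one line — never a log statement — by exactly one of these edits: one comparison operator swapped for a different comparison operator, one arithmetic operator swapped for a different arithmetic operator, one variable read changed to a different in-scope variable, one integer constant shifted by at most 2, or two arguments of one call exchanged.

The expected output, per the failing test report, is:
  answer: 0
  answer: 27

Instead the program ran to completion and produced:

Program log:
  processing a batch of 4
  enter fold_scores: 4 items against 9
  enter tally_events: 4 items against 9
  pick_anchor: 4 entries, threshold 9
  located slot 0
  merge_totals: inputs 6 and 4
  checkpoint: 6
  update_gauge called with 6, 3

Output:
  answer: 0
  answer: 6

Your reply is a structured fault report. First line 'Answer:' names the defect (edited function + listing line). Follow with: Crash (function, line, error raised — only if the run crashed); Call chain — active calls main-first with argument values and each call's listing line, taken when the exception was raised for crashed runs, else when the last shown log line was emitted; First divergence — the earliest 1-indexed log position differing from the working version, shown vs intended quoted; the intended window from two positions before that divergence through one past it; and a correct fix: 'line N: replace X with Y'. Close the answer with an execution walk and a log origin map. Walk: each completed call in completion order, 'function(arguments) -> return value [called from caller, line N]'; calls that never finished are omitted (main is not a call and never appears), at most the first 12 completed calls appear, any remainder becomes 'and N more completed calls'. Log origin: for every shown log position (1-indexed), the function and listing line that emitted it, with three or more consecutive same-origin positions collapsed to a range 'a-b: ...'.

Answer: the defect is in tally_events at line 12.
Key observation: The earliest visible damage is log position 6 — 'merge_totals: inputs 6 and 4' rather than the intended 'merge_totals: inputs 27 and 4'.
Call chain: main -> update_gauge(6, 3) (called at line 41).
First divergence: position 6 — the shown line 'merge_totals: inputs 6 and 4' should read 'merge_totals: inputs 27 and 4'.
Intended log window:
  4: pick_anchor: 4 entries, threshold 9
  5: located slot 0
  6: merge_totals: inputs 27 and 4
  7: checkpoint: 27
Execution walk:
  pick_anchor([9, 5, 4, 11], 9) -> 0  [called from tally_events, line 9]
  tally_events([9, 5, 4, 11], 9) -> 6  [called from fold_scores, line 25]
  merge_totals(6, 4) -> 6  [called from fold_scores, line 27]
  fold_scores([9, 5, 4, 11], 9) -> 6  [called from main, line 39]
  update_gauge(6, 3) -> 0  [called from main, line 41]
Origin of each log line:
  1: logged in main at line 38
  2: logged in fold_scores at line 24
  3: logged in tally_events at line 8
  4: logged in pick_anchor at line 2
  5: logged in tally_events at line 10
  6: logged in merge_totals at line 15
  7: logged in main at line 40
  8: logged in update_gauge at line 30
A correct fix: line 12: replace `-` with `*`.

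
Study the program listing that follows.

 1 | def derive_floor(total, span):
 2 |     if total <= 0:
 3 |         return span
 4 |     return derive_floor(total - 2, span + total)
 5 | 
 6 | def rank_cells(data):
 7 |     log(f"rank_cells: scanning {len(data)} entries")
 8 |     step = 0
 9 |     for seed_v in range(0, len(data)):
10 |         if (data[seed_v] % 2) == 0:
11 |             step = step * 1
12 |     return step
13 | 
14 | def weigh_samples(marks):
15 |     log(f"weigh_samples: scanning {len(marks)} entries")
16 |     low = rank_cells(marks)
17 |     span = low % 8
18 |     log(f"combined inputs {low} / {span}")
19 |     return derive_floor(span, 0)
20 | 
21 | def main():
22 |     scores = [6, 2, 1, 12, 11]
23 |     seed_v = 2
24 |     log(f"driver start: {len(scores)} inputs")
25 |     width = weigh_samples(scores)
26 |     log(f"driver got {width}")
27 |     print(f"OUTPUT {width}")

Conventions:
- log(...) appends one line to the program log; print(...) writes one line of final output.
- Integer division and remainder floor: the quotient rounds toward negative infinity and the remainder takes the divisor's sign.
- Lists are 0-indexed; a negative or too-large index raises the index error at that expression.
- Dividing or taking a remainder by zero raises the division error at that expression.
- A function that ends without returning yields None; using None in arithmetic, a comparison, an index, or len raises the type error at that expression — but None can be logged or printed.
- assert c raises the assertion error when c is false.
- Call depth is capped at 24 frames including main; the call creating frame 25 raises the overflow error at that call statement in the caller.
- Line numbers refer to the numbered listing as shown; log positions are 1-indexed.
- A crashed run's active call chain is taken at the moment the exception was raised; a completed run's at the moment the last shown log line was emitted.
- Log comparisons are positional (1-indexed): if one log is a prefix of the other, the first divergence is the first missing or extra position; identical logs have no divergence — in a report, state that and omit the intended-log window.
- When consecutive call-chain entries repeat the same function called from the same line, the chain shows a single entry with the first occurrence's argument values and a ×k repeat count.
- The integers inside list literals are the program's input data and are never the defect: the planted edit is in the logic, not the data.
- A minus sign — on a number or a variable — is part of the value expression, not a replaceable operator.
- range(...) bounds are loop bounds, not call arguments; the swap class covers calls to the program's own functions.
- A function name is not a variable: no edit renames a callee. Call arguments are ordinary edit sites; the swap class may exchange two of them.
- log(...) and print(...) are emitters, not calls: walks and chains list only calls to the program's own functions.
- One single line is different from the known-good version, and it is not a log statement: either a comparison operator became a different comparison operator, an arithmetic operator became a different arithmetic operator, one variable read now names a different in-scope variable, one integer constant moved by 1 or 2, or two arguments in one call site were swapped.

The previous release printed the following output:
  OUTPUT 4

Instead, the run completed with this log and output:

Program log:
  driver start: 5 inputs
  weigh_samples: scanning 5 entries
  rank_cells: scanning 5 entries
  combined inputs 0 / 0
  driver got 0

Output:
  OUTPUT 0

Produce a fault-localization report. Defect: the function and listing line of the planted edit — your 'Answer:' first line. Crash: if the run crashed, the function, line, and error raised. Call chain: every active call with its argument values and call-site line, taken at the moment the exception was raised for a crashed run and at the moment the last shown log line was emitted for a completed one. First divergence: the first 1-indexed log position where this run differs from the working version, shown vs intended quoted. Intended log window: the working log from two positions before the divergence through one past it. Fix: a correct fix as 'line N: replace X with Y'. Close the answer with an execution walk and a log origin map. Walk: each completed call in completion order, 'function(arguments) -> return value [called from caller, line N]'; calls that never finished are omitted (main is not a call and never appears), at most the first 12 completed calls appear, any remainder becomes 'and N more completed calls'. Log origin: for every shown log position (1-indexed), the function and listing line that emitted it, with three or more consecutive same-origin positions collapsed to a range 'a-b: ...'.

Answer: the defect is in rank_cells at line 11.
Key fact: Log line 4 is where behavior first shows: 'combined inputs 0 / 0' appears instead of 'combined inputs 3 / 3'.
Call chain: main.
First divergence: position 4; shown 'combined inputs 0 / 0' vs intended 'combined inputs 3 / 3'.
Intended log window:
  2: weigh_samples: scanning 5 entries
  3: rank_cells: scanning 5 entries
  4: combined inputs 3 / 3
  5: driver got 4
Execution walk:
  rank_cells([6, 2, 1, 12, 11]) -> 0  [called from weigh_samples, line 16]
  derive_floor(0, 0) -> 0  [called from weigh_samples, line 19]
  weigh_samples([6, 2, 1, 12, 11]) -> 0  [called from main, line 25]
Origin of each log line:
  1: from main, line 24
  2: from weigh_samples, line 15
  3: from rank_cells, line 7
  4: from weigh_samples, line 18
  5: from main, line 26
A correct fix: line 11: replace `*` with `+`.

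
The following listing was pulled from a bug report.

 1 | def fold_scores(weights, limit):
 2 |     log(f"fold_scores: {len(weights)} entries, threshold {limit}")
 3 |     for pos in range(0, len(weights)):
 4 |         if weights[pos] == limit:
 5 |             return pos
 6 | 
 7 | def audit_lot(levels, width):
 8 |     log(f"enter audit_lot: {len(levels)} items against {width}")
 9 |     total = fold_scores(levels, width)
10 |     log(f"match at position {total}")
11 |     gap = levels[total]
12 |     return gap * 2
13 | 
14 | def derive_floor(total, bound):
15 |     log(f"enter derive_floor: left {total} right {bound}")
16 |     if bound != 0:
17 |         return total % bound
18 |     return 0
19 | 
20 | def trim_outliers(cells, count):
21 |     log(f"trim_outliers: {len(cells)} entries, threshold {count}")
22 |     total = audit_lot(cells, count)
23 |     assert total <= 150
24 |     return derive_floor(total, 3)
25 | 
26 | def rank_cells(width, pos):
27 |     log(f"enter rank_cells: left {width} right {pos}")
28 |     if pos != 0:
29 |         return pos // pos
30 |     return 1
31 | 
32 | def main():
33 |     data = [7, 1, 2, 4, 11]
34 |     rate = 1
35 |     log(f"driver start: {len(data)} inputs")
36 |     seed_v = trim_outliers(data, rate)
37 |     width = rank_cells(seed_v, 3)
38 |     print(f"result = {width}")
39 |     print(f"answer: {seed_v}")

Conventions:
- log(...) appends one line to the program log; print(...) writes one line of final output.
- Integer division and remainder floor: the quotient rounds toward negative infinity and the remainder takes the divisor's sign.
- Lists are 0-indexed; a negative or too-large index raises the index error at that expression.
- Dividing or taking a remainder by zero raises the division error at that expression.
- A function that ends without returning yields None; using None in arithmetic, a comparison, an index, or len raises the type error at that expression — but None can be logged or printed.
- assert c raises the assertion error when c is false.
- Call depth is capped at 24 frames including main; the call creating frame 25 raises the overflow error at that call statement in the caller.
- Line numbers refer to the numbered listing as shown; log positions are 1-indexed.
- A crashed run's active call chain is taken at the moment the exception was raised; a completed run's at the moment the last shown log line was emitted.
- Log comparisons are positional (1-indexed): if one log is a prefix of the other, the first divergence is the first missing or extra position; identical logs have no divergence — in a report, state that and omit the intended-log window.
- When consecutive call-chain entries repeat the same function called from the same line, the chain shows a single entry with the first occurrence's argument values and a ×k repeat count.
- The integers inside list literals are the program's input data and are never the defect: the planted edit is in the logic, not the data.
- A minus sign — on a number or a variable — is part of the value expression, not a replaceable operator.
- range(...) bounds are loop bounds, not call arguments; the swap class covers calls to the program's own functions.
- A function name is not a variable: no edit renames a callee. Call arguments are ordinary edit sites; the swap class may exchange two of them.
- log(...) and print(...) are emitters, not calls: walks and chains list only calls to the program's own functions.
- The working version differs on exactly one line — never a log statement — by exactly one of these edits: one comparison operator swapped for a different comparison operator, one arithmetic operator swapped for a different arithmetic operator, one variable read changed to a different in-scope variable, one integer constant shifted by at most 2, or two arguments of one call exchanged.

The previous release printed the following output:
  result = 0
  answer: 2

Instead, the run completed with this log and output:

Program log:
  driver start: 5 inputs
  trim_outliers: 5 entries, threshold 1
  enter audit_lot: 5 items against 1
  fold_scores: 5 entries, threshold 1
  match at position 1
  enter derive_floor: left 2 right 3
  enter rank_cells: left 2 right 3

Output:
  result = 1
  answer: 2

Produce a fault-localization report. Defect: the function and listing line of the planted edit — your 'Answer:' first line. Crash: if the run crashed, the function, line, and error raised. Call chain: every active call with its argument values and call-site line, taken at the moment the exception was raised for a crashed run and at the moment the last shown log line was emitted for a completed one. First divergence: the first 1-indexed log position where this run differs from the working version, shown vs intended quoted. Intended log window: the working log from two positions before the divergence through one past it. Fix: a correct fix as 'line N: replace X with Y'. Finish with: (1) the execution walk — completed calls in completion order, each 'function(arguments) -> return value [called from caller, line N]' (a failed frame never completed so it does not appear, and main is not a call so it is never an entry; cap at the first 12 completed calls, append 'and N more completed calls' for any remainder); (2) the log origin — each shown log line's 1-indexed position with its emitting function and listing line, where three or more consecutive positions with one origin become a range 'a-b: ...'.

Answer: the defect is in rank_cells at line 29.
Key observation: Nothing in the log betrays the bug — only the output does.
Call chain: main -> rank_cells(2, 3) (called at line 37).
First divergence: none; the two logs match at every position.
Execution walk:
  fold_scores([7, 1, 2, 4, 11], 1) -> 1  [called from audit_lot, line 9]
  audit_lot([7, 1, 2, 4, 11], 1) -> 2  [called from trim_outliers, line 22]
  derive_floor(2, 3) -> 2  [called from trim_outliers, line 24]
  trim_outliers([7, 1, 2, 4, 11], 1) -> 2  [called from main, line 36]
  rank_cells(2, 3) -> 1  [called from main, line 37]
Log origins:
  1: emitted by main (line 35)
  2: emitted by trim_outliers (line 21)
  3: emitted by audit_lot (line 8)
  4: emitted by fold_scores (line 2)
  5: emitted by audit_lot (line 10)
  6: emitted by derive_floor (line 15)
  7: emitted by rank_cells (line 27)
A correct fix: line 29: replace `pos // pos` with `width // pos`.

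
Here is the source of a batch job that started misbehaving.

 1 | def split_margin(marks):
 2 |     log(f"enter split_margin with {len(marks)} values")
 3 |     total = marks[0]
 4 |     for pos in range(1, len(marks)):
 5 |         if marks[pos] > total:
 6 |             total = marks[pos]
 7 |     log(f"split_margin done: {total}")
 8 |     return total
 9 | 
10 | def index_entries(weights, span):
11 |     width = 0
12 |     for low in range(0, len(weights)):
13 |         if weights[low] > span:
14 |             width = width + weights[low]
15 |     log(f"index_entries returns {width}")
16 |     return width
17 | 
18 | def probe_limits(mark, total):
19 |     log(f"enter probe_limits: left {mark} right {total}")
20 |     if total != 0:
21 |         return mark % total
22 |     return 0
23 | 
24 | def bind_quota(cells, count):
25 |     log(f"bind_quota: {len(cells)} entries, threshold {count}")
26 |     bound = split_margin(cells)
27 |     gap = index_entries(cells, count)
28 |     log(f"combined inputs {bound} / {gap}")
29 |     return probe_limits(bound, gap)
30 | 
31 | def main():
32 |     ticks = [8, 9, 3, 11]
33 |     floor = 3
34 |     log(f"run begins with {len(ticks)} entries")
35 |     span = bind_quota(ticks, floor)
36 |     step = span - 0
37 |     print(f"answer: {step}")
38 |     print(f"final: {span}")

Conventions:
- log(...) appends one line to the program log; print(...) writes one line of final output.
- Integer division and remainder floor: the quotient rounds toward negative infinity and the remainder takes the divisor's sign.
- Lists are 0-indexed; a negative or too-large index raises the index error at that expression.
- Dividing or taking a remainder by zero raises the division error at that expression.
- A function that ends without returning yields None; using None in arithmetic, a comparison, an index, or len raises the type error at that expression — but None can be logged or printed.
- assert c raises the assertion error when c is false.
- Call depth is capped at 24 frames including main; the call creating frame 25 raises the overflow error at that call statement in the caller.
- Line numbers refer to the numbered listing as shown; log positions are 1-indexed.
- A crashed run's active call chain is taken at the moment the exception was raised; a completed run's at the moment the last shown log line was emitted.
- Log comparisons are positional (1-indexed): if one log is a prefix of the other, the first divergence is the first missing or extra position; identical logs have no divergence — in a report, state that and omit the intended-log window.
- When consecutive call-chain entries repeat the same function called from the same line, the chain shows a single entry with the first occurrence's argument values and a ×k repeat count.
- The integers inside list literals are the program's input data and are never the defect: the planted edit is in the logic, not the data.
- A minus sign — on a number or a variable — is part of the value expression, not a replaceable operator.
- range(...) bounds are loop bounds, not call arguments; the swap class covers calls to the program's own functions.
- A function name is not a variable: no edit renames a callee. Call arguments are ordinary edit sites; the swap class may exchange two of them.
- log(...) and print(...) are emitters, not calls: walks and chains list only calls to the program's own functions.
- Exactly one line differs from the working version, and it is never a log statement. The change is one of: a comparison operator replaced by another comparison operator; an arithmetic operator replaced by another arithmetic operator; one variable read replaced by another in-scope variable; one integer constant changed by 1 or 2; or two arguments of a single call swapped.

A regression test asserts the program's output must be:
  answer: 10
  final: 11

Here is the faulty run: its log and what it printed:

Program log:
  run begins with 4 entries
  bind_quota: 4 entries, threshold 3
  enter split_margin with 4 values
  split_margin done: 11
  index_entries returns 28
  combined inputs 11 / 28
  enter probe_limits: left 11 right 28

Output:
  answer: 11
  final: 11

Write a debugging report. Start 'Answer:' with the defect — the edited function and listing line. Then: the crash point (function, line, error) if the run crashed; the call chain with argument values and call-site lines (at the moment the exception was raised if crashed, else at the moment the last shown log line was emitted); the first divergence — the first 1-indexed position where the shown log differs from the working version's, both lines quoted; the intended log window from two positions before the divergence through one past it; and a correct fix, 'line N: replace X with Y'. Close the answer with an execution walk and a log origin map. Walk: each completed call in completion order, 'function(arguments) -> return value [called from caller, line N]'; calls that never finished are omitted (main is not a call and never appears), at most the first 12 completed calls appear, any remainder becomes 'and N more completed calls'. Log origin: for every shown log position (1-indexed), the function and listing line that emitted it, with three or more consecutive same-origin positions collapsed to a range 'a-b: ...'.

Answer: the defect is in main at line 36.
Key fact: The two runs log identically and part ways only at the printed values.
Call chain: main -> bind_quota([8, 9, 3, 11], 3) (called at line 35) -> probe_limits(11, 28) (called at line 29).
First divergence: none; the two logs match at every position.
Execution walk:
  split_margin([8, 9, 3, 11]) -> 11  [called from bind_quota, line 26]
  index_entries([8, 9, 3, 11], 3) -> 28  [called from bind_quota, line 27]
  probe_limits(11, 28) -> 11  [called from bind_quota, line 29]
  bind_quota([8, 9, 3, 11], 3) -> 11  [called from main, line 35]
Log origin:
  1: logged in main at line 34
  2: logged in bind_quota at line 25
  3: logged in split_margin at line 2
  4: logged in split_margin at line 7
  5: logged in index_entries at line 15
  6: logged in bind_quota at line 28
  7: logged in probe_limits at line 19
A correct fix: line 36: replace `0` with `1`.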